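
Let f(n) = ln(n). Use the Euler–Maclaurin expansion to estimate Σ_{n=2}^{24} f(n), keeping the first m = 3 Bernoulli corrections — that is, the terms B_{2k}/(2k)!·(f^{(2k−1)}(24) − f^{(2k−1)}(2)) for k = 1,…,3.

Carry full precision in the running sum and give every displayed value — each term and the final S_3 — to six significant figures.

∫_2^24 ln(x) dx evaluates to 52.8870.
½[f(2) + f(24)] = ½[0.693147 + 3.17805] = 1.93560.
Running total after boundary: 54.8226.
Order-1 term: 1/12 · (0.0416667 − 0.500000) = -0.0381944.
Running total after k=1: 54.7844.
Order-2 term: −1/720 · (0.000144676 − 0.250000) = 0.000347021.
Running total after k=2: 54.7848.
Order-3 term: 1/30240 · (3.01408e-06 − 0.750000) = -2.48015e-05.

S_3 ≈ 54.7847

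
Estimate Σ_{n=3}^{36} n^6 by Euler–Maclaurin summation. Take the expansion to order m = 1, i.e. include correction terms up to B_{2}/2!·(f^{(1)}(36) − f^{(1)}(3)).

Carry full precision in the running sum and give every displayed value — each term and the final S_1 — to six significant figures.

The integral term ∫_3^36 x^6 dx = 1.11949e+10.
Boundary: ½(f(3) + f(36)) = ½(729.000 + 2.17678e+09) = 1.08839e+09.
So far: 1.22833e+10.
k=1: B_{2}/(2)! × [f^{(1)}(36) − f^{(1)}(3)] = 1/12 × (3.62797e+08 − 1458.00) = 3.02330e+07.

S_1 ≈ 1.23135e+10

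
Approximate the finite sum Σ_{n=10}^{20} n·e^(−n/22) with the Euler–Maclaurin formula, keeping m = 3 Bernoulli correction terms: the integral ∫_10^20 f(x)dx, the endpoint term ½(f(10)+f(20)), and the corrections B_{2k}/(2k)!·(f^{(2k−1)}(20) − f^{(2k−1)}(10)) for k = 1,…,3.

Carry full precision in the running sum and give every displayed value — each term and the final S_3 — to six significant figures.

S_3 ≈ 81.7606

The integral term ∫_10^20 x·e^(−x/22) dx = 74.5838.
Endpoint term: (f(10) + f(20))/2 = (6.34736 + 8.05781)/2 = 7.20259.
So far: 81.7864.
Order-1 term: 1/12 · (0.0366264 − 0.346220) = -0.0257995.
After k=1: 81.7606.
Order-2 term: −1/720 · (0.00174051 − 0.00333821) = 2.21902e-06.
After k=2: 81.7606.
Order-3 term: 1/30240 · (7.03584e-06 − 1.23163e-05) = -1.74618e-10.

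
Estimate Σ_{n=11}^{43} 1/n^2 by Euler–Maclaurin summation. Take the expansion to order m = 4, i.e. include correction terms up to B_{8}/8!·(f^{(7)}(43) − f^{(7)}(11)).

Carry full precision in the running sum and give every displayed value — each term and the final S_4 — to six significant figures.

The integral term ∫_11^43 1/x^2 dx = 0.0676533.
Boundary: ½(f(11) + f(43)) = ½(0.00826446 + 0.000540833) = 0.00440265.
Running total after boundary: 0.0720559.
k=1: B_{2}/(2)! × [f^{(1)}(43) − f^{(1)}(11)] = 1/12 × (-2.51550e-05 − (-0.00150263)) = 0.000123123.
Running total after k=1: 0.0721790.
k=2: B_{4}/(4)! × [f^{(3)}(43) − f^{(3)}(11)] = −1/720 × (-1.63256e-07 − (-0.000149021)) = -2.06747e-07.
Running total after k=2: 0.0721788.
k=3: B_{6}/(6)! × [f^{(5)}(43) − f^{(5)}(11)] = 1/30240 × (-2.64883e-09 − (-3.69474e-05)) = 1.22172e-09.
Running total after k=3: 0.0721788.
k=4: B_{8}/(8)! × [f^{(7)}(43) − f^{(7)}(11)] = −1/1209600 × (-8.02240e-11 − (-1.70996e-05)) = -1.41365e-11.

S_4 ≈ 0.0721788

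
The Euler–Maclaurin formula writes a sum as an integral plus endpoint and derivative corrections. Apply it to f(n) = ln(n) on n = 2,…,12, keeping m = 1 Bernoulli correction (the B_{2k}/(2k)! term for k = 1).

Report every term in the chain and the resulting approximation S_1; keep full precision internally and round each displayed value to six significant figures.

S_1 ≈ 19.9869

∫_2^12 ln(x) dx evaluates to 18.4326.
Endpoint term: (f(2) + f(12))/2 = (0.693147 + 2.48491)/2 = 1.58903.
Running total after boundary: 20.0216.
Correction k=1: B_{2}/2! · (f^{(1)}(12) − f^{(1)}(2)) = 1/12 · (0.0833333 − 0.500000) = -0.0347222.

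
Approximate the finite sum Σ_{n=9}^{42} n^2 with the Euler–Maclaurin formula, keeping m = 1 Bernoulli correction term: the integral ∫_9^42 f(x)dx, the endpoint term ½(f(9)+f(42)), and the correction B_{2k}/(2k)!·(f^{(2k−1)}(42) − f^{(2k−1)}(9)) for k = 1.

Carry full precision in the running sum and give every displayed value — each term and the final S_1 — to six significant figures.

∫_9^42 x^2 dx evaluates to 24453.0.
Endpoint term: (f(9) + f(42))/2 = (81.0000 + 1764.00)/2 = 922.500.
Running total after boundary: 25375.5.
k=1: B_{2}/(2)! × [f^{(1)}(42) − f^{(1)}(9)] = 1/12 × (84.0000 − 18.0000) = 5.50000.

S_1 ≈ 25381.0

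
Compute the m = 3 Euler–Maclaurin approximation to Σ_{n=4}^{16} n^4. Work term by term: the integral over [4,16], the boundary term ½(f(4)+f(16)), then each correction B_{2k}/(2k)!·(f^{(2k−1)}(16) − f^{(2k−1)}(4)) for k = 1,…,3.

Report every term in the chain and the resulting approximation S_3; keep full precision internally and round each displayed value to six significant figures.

∫_4^16 x^4 dx evaluates to 209510.
½[f(4) + f(16)] = ½[256.000 + 65536.0] = 32896.0.
Running total after boundary: 242406.
Correction k=1: B_{2}/2! · (f^{(1)}(16) − f^{(1)}(4)) = 1/12 · (16384.0 − 256.000) = 1344.00.
Partial sum through k=1: 243750.
Correction k=2: B_{4}/4! · (f^{(3)}(16) − f^{(3)}(4)) = −1/720 · (384.000 − 96.0000) = -0.400000.
Partial sum through k=2: 243750.
Correction k=3: B_{6}/6! · (f^{(5)}(16) − f^{(5)}(4)) = 1/30240 · (0.00000 − 0.00000) = 0.00000.

S_3 ≈ 243750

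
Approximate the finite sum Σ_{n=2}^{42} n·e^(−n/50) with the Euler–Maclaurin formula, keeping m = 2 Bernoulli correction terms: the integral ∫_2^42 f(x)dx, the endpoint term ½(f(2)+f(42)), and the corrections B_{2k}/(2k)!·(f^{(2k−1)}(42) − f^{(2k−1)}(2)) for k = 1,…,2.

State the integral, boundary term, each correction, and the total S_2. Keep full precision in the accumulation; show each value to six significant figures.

Integral: ∫_2^42 x·e^(−x/50) dx = 512.184.
½[f(2) + f(42)] = ½[1.92158 + 18.1318] = 10.0267.
Integral + boundary = 522.211.
Order-1 term: 1/12 · (0.0690737 − 0.922358) = -0.0711070.
Partial sum through k=1: 522.140.
Order-2 term: −1/720 · (0.000372998 − 0.00113757) = 1.06191e-06.

S_2 ≈ 522.140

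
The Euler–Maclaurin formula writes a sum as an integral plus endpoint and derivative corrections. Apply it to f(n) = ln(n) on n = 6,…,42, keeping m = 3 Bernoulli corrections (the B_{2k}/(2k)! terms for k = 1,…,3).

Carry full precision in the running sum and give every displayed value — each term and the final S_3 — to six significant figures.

Integral: ∫_6^42 ln(x) dx = 110.232.
Endpoint term: (f(6) + f(42))/2 = (1.79176 + 3.73767)/2 = 2.76471.
So far: 112.996.
Order-1 term: 1/12 · (0.0238095 − 0.166667) = -0.0119048.
After k=1: 112.984.
Order-2 term: −1/720 · (2.69949e-05 − 0.00925926) = 1.28226e-05.
After k=2: 112.984.
Order-3 term: 1/30240 · (1.83639e-07 − 0.00308642) = -1.02058e-07.

S_3 ≈ 112.984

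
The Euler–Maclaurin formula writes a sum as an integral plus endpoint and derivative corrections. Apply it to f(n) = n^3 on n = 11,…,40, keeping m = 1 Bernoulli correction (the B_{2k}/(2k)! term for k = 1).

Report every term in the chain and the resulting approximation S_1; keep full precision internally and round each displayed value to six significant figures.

S_1 ≈ 669375

The integral term ∫_11^40 x^3 dx = 636340.
Endpoint term: (f(11) + f(40))/2 = (1331.00 + 64000.0)/2 = 32665.5.
Integral + boundary = 669005.
Order-1 term: 1/12 · (4800.00 − 363.000) = 369.750.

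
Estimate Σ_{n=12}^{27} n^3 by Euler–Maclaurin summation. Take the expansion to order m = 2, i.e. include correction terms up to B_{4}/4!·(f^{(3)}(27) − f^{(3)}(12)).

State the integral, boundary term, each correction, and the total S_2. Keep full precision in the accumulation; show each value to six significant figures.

Integral: ∫_12^27 x^3 dx = 127676.
½[f(12) + f(27)] = ½[1728.00 + 19683.0] = 10705.5.
Integral + boundary = 138382.
Correction k=1: B_{2}/2! · (f^{(1)}(27) − f^{(1)}(12)) = 1/12 · (2187.00 − 432.000) = 146.250.
Running total after k=1: 138528.
Correction k=2: B_{4}/4! · (f^{(3)}(27) − f^{(3)}(12)) = −1/720 · (6.00000 − 6.00000) = 0.00000.

S_2 ≈ 138528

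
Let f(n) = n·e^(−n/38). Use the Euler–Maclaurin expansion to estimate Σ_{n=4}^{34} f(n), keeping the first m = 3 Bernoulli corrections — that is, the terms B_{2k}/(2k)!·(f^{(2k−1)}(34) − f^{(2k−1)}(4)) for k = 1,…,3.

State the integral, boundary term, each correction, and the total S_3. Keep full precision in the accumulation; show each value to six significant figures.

S_3 ≈ 326.980

Integral: ∫_4^34 x·e^(−x/38) dx = 318.295.
Endpoint term: (f(4) + f(34))/2 = (3.60035 + 13.8963)/2 = 8.74833.
Integral + boundary = 327.044.
Correction k=1: B_{2}/2! · (f^{(1)}(34) − f^{(1)}(4)) = 1/12 · (0.0430226 − 0.805342) = -0.0635266.
Running total after k=1: 326.980.
Correction k=2: B_{4}/4! · (f^{(3)}(34) − f^{(3)}(4)) = −1/720 · (0.000595882 − 0.00180437) = 1.67846e-06.
Running total after k=2: 326.980.
Correction k=3: B_{6}/6! · (f^{(5)}(34) − f^{(5)}(4)) = 1/30240 · (8.04688e-07 − 2.11290e-06) = -4.32611e-11.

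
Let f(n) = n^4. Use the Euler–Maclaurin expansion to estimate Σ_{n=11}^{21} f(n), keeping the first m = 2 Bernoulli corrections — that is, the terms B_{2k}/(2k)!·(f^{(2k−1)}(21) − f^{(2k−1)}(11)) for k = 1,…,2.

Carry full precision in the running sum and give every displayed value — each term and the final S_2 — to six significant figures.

S_2 ≈ 891814

The integral term ∫_11^21 x^4 dx = 784610.
Endpoint term: (f(11) + f(21))/2 = (14641.0 + 194481)/2 = 104561.
Running total after boundary: 889171.
k=1: B_{2}/(2)! × [f^{(1)}(21) − f^{(1)}(11)] = 1/12 × (37044.0 − 5324.00) = 2643.33.
Running total after k=1: 891814.
k=2: B_{4}/(4)! × [f^{(3)}(21) − f^{(3)}(11)] = −1/720 × (504.000 − 264.000) = -0.333333.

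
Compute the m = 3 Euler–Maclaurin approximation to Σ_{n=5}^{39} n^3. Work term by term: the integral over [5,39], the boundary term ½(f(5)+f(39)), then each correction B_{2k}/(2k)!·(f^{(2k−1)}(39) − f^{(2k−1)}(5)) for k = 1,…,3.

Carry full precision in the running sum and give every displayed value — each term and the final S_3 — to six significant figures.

S_3 ≈ 608300

Integral: ∫_5^39 x^3 dx = 578204.
Boundary: ½(f(5) + f(39)) = ½(125.000 + 59319.0) = 29722.0.
Integral + boundary = 607926.
Correction k=1: B_{2}/2! · (f^{(1)}(39) − f^{(1)}(5)) = 1/12 · (4563.00 − 75.0000) = 374.000.
Partial sum through k=1: 608300.
Correction k=2: B_{4}/4! · (f^{(3)}(39) − f^{(3)}(5)) = −1/720 · (6.00000 − 6.00000) = 0.00000.
Partial sum through k=2: 608300.
Correction k=3: B_{6}/6! · (f^{(5)}(39) − f^{(5)}(5)) = 1/30240 · (0.00000 − 0.00000) = 0.00000.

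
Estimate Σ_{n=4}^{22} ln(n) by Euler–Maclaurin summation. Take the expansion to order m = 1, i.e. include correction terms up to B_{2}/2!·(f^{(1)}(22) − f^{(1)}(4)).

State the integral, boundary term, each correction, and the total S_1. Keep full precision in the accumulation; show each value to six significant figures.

The integral term ∫_4^22 ln(x) dx = 44.4578.
Endpoint term: (f(4) + f(22))/2 = (1.38629 + 3.09104)/2 = 2.23867.
So far: 46.6964.
k=1: B_{2}/(2)! × [f^{(1)}(22) − f^{(1)}(4)] = 1/12 × (0.0454545 − 0.250000) = -0.0170455.

S_1 ≈ 46.6794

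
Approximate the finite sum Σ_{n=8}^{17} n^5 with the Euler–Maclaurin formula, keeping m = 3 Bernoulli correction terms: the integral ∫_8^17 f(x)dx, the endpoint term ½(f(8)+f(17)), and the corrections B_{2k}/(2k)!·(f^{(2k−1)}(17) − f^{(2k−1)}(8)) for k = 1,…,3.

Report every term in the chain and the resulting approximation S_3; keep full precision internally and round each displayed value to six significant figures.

The integral term ∫_8^17 x^5 dx = 3.97924e+06.
Endpoint term: (f(8) + f(17))/2 = (32768.0 + 1.41986e+06)/2 = 726312.
Running total after boundary: 4.70555e+06.
k=1: B_{2}/(2)! × [f^{(1)}(17) − f^{(1)}(8)] = 1/12 × (417605 − 20480.0) = 33093.8.
Running total after k=1: 4.73864e+06.
k=2: B_{4}/(4)! × [f^{(3)}(17) − f^{(3)}(8)] = −1/720 × (17340.0 − 3840.00) = -18.7500.
Running total after k=2: 4.73862e+06.
k=3: B_{6}/(6)! × [f^{(5)}(17) − f^{(5)}(8)] = 1/30240 × (120.000 − 120.000) = 0.00000.

S_3 ≈ 4.73862e+06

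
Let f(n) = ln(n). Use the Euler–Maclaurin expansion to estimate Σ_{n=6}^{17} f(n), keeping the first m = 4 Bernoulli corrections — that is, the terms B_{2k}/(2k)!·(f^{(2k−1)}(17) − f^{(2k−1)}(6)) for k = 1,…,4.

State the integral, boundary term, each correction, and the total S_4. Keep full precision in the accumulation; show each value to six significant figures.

S_4 ≈ 28.7176

Integral: ∫_6^17 ln(x) dx = 26.4141.
Boundary: ½(f(6) + f(17)) = ½(1.79176 + 2.83321) = 2.31249.
Integral + boundary = 28.7266.
k=1: B_{2}/(2)! × [f^{(1)}(17) − f^{(1)}(6)] = 1/12 × (0.0588235 − 0.166667) = -0.00898693.
After k=1: 28.7176.
k=2: B_{4}/(4)! × [f^{(3)}(17) − f^{(3)}(6)] = −1/720 × (0.000407083 − 0.00925926) = 1.22947e-05.
After k=2: 28.7176.
k=3: B_{6}/(6)! × [f^{(5)}(17) − f^{(5)}(6)] = 1/30240 × (1.69031e-05 − 0.00308642) = -1.01505e-07.
After k=3: 28.7176.
k=4: B_{8}/(8)! × [f^{(7)}(17) − f^{(7)}(6)] = −1/1209600 × (1.75465e-06 − 0.00257202) = 2.12489e-09.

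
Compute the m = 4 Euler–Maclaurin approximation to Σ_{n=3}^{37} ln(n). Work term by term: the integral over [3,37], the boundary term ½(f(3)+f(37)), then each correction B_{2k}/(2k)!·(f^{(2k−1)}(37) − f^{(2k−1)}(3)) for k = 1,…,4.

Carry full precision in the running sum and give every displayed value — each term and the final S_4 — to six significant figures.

S_4 ≈ 98.6375

Integral: ∫_3^37 ln(x) dx = 96.3081.
½[f(3) + f(37)] = ½[1.09861 + 3.61092] = 2.35477.
Integral + boundary = 98.6629.
Correction k=1: B_{2}/2! · (f^{(1)}(37) − f^{(1)}(3)) = 1/12 · (0.0270270 − 0.333333) = -0.0255255.
After k=1: 98.6374.
Correction k=2: B_{4}/4! · (f^{(3)}(37) − f^{(3)}(3)) = −1/720 · (3.94843e-05 − 0.0740741) = 0.000102826.
After k=2: 98.6375.
Correction k=3: B_{6}/6! · (f^{(5)}(37) − f^{(5)}(3)) = 1/30240 · (3.46101e-07 − 0.0987654) = -3.26604e-06.
After k=3: 98.6375.
Correction k=4: B_{8}/8! · (f^{(7)}(37) − f^{(7)}(3)) = −1/1209600 · (7.58439e-09 − 0.329218) = 2.72171e-07.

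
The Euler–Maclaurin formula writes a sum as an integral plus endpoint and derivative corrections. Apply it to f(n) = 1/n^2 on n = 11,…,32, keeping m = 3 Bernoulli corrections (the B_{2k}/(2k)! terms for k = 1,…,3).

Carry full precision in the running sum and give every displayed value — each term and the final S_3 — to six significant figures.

The integral term ∫_11^32 1/x^2 dx = 0.0596591.
Endpoint term: (f(11) + f(32))/2 = (0.00826446 + 0.000976562)/2 = 0.00462051.
Integral + boundary = 0.0642796.
k=1: B_{2}/(2)! × [f^{(1)}(32) − f^{(1)}(11)] = 1/12 × (-6.10352e-05 − (-0.00150263)) = 0.000120133.
After k=1: 0.0643997.
k=2: B_{4}/(4)! × [f^{(3)}(32) − f^{(3)}(11)] = −1/720 × (-7.15256e-07 − (-0.000149021)) = -2.05980e-07.
After k=2: 0.0643995.
k=3: B_{6}/(6)! × [f^{(5)}(32) − f^{(5)}(11)] = 1/30240 × (-2.09548e-08 − (-3.69474e-05)) = 1.22111e-09.

S_3 ≈ 0.0643995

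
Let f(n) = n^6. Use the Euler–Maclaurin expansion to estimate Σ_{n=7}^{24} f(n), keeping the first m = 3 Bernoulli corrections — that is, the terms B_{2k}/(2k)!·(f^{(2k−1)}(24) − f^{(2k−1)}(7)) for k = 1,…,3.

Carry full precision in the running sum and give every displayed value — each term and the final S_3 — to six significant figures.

S_3 ≈ 7.54674e+08

∫_7^24 x^6 dx evaluates to 6.55093e+08.
½[f(7) + f(24)] = ½[117649 + 1.91103e+08] = 9.56103e+07.
Integral + boundary = 7.50703e+08.
k=1: B_{2}/(2)! × [f^{(1)}(24) − f^{(1)}(7)] = 1/12 × (4.77757e+07 − 100842) = 3.97291e+06.
Running total after k=1: 7.54676e+08.
k=2: B_{4}/(4)! × [f^{(3)}(24) − f^{(3)}(7)] = −1/720 × (1.65888e+06 − 41160.0) = -2246.83.
Running total after k=2: 7.54674e+08.
k=3: B_{6}/(6)! × [f^{(5)}(24) − f^{(5)}(7)] = 1/30240 × (17280.0 − 5040.00) = 0.404762.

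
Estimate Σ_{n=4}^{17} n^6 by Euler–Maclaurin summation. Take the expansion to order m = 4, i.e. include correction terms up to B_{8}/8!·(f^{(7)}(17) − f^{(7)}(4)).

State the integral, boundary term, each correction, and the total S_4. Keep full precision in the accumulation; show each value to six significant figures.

The integral term ∫_4^17 x^6 dx = 5.86175e+07.
Boundary: ½(f(4) + f(17)) = ½(4096.00 + 2.41376e+07) = 1.20708e+07.
Integral + boundary = 7.06883e+07.
Order-1 term: 1/12 · (8.51914e+06 − 6144.00) = 709416.
Partial sum through k=1: 7.13977e+07.
Order-2 term: −1/720 · (589560 − 7680.00) = -808.167.
Partial sum through k=2: 7.13969e+07.
Order-3 term: 1/30240 · (12240.0 − 2880.00) = 0.309524.
Partial sum through k=3: 7.13969e+07.
Order-4 term: −1/1209600 · (0.00000 − 0.00000) = 0.00000.

S_4 ≈ 7.13969e+07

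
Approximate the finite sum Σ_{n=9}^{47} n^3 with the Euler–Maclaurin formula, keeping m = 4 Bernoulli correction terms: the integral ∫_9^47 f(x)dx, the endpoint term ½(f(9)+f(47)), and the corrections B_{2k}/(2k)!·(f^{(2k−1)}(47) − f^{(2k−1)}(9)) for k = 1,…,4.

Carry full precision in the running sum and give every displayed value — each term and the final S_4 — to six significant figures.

S_4 ≈ 1.27109e+06

Integral: ∫_9^47 x^3 dx = 1.21828e+06.
½[f(9) + f(47)] = ½[729.000 + 103823] = 52276.0.
Integral + boundary = 1.27056e+06.
Correction k=1: B_{2}/2! · (f^{(1)}(47) − f^{(1)}(9)) = 1/12 · (6627.00 − 243.000) = 532.000.
After k=1: 1.27109e+06.
Correction k=2: B_{4}/4! · (f^{(3)}(47) − f^{(3)}(9)) = −1/720 · (6.00000 − 6.00000) = 0.00000.
After k=2: 1.27109e+06.
Correction k=3: B_{6}/6! · (f^{(5)}(47) − f^{(5)}(9)) = 1/30240 · (0.00000 − 0.00000) = 0.00000.
After k=3: 1.27109e+06.
Correction k=4: B_{8}/8! · (f^{(7)}(47) − f^{(7)}(9)) = −1/1209600 · (0.00000 − 0.00000) = 0.00000.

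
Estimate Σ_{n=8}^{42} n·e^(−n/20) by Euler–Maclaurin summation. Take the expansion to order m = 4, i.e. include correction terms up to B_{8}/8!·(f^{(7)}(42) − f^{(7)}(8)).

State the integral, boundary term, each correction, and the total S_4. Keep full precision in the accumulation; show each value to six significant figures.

The integral term ∫_8^42 x·e^(−x/20) dx = 223.533.
Boundary: ½(f(8) + f(42)) = ½(5.36256 + 5.14317) = 5.25287.
So far: 228.786.
Correction k=1: B_{2}/2! · (f^{(1)}(42) − f^{(1)}(8)) = 1/12 · (-0.134702 − 0.402192) = -0.0447412.
Running total after k=1: 228.741.
Correction k=2: B_{4}/4! · (f^{(3)}(42) − f^{(3)}(8)) = −1/720 · (0.000275527 − 0.00435708) = 5.66882e-06.
Running total after k=2: 228.741.
Correction k=3: B_{6}/6! · (f^{(5)}(42) − f^{(5)}(8)) = 1/30240 · (2.21952e-06 − 1.92717e-05) = -5.63895e-10.
Running total after k=3: 228.741.
Correction k=4: B_{8}/8! · (f^{(7)}(42) − f^{(7)}(8)) = −1/1209600 · (9.37557e-09 − 6.91268e-08) = 4.93975e-14.

S_4 ≈ 228.741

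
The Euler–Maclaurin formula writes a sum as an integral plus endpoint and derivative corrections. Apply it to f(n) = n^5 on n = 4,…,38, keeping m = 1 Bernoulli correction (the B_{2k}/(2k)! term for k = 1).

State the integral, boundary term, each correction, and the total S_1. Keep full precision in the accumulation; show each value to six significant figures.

∫_4^38 x^5 dx evaluates to 5.01822e+08.
½[f(4) + f(38)] = ½[1024.00 + 7.92352e+07] = 3.96181e+07.
Integral + boundary = 5.41440e+08.
Order-1 term: 1/12 · (1.04257e+07 − 1280.00) = 868700.

S_1 ≈ 5.42309e+08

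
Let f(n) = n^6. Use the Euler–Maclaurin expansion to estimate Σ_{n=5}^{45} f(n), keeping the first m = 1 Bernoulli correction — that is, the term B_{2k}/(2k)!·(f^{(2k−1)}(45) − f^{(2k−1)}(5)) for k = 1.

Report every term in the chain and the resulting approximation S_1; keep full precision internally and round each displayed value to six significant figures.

The integral term ∫_5^45 x^6 dx = 5.33813e+10.
Boundary: ½(f(5) + f(45)) = ½(15625.0 + 8.30377e+09) = 4.15189e+09.
Integral + boundary = 5.75332e+10.
Order-1 term: 1/12 · (1.10717e+09 − 18750.0) = 9.22625e+07.

S_1 ≈ 5.76255e+10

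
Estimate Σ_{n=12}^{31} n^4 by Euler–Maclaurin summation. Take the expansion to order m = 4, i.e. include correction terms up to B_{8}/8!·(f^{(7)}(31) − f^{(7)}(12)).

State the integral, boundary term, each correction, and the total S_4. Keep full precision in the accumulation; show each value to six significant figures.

Integral: ∫_12^31 x^4 dx = 5.67606e+06.
½[f(12) + f(31)] = ½[20736.0 + 923521] = 472128.
Integral + boundary = 6.14819e+06.
k=1: B_{2}/(2)! × [f^{(1)}(31) − f^{(1)}(12)] = 1/12 × (119164 − 6912.00) = 9354.33.
After k=1: 6.15755e+06.
k=2: B_{4}/(4)! × [f^{(3)}(31) − f^{(3)}(12)] = −1/720 × (744.000 − 288.000) = -0.633333.
After k=2: 6.15755e+06.
k=3: B_{6}/(6)! × [f^{(5)}(31) − f^{(5)}(12)] = 1/30240 × (0.00000 − 0.00000) = 0.00000.
After k=3: 6.15755e+06.
k=4: B_{8}/(8)! × [f^{(7)}(31) − f^{(7)}(12)] = −1/1209600 × (0.00000 − 0.00000) = 0.00000.

S_4 ≈ 6.15755e+06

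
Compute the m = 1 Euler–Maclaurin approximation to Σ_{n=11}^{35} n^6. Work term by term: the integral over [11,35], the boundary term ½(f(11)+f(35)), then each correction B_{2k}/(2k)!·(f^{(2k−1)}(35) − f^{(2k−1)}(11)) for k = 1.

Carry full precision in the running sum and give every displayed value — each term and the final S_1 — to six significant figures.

S_1 ≈ 1.01347e+10

The integral term ∫_11^35 x^6 dx = 9.18854e+09.
½[f(11) + f(35)] = ½[1.77156e+06 + 1.83827e+09] = 9.20019e+08.
Integral + boundary = 1.01086e+10.
Correction k=1: B_{2}/2! · (f^{(1)}(35) − f^{(1)}(11)) = 1/12 · (3.15131e+08 − 966306) = 2.61804e+07.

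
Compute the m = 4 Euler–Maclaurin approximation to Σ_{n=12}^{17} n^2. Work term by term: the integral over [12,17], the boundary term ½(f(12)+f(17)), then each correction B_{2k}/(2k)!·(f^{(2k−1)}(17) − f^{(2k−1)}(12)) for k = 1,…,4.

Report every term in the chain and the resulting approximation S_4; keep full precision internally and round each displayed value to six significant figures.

S_4 ≈ 1279.00

∫_12^17 x^2 dx evaluates to 1061.67.
½[f(12) + f(17)] = ½[144.000 + 289.000] = 216.500.
Integral + boundary = 1278.17.
Order-1 term: 1/12 · (34.0000 − 24.0000) = 0.833333.
Partial sum through k=1: 1279.00.
Order-2 term: −1/720 · (0.00000 − 0.00000) = 0.00000.
Partial sum through k=2: 1279.00.
Order-3 term: 1/30240 · (0.00000 − 0.00000) = 0.00000.
Partial sum through k=3: 1279.00.
Order-4 term: −1/1209600 · (0.00000 − 0.00000) = 0.00000.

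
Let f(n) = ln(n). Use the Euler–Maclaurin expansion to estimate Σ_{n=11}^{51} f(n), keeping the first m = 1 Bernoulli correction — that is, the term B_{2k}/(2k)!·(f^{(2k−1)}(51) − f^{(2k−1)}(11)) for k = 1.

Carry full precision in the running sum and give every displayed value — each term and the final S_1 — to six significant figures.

∫_11^51 ln(x) dx evaluates to 134.146.
½[f(11) + f(51)] = ½[2.39790 + 3.93183] = 3.16486.
Running total after boundary: 137.311.
k=1: B_{2}/(2)! × [f^{(1)}(51) − f^{(1)}(11)] = 1/12 × (0.0196078 − 0.0909091) = -0.00594177.

S_1 ≈ 137.305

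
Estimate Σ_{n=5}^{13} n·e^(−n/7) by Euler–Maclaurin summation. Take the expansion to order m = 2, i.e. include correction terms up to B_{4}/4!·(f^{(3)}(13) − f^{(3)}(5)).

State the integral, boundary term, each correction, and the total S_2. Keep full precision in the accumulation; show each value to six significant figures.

S_2 ≈ 21.4808

Integral: ∫_5^13 x·e^(−x/7) dx = 19.2650.
Boundary: ½(f(5) + f(13)) = ½(2.44771 + 2.02953) = 2.23862.
Running total after boundary: 21.5036.
Correction k=1: B_{2}/2! · (f^{(1)}(13) − f^{(1)}(5)) = 1/12 · (-0.133815 − 0.139869) = -0.0228070.
Running total after k=1: 21.4808.
Correction k=2: B_{4}/4! · (f^{(3)}(13) − f^{(3)}(5)) = −1/720 · (0.00364124 − 0.0228358) = 2.66591e-05.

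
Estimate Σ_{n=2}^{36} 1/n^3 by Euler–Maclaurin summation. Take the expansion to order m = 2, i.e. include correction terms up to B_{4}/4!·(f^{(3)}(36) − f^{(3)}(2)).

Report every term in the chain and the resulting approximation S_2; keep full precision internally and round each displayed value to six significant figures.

S_2 ≈ 0.201448

The integral term ∫_2^36 1/x^3 dx = 0.124614.
Endpoint term: (f(2) + f(36))/2 = (0.125000 + 2.14335e-05)/2 = 0.0625107.
Integral + boundary = 0.187125.
k=1: B_{2}/(2)! × [f^{(1)}(36) − f^{(1)}(2)] = 1/12 × (-1.78612e-06 − (-0.187500)) = 0.0156249.
After k=1: 0.202750.
k=2: B_{4}/(4)! × [f^{(3)}(36) − f^{(3)}(2)] = −1/720 × (-2.75636e-08 − (-0.937500)) = -0.00130208.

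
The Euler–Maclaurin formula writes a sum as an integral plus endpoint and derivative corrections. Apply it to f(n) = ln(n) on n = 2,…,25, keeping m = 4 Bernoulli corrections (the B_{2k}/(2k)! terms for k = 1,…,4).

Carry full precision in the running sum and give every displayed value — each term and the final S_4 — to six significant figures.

S_4 ≈ 58.0036

The integral term ∫_2^25 ln(x) dx = 56.0856.
Boundary: ½(f(2) + f(25)) = ½(0.693147 + 3.21888) = 1.95601.
Integral + boundary = 58.0416.
k=1: B_{2}/(2)! × [f^{(1)}(25) − f^{(1)}(2)] = 1/12 × (0.0400000 − 0.500000) = -0.0383333.
Partial sum through k=1: 58.0033.
k=2: B_{4}/(4)! × [f^{(3)}(25) − f^{(3)}(2)] = −1/720 × (0.000128000 − 0.250000) = 0.000347044.
Partial sum through k=2: 58.0036.
k=3: B_{6}/(6)! × [f^{(5)}(25) − f^{(5)}(2)] = 1/30240 × (2.45760e-06 − 0.750000) = -2.48015e-05.
Partial sum through k=3: 58.0036.
k=4: B_{8}/(8)! × [f^{(7)}(25) − f^{(7)}(2)] = −1/1209600 × (1.17965e-07 − 5.62500) = 4.65030e-06.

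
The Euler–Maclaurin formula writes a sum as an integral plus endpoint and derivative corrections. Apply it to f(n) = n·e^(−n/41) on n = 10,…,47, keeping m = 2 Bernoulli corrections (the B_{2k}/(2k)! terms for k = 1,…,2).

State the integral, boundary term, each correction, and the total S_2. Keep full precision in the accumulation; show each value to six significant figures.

S_2 ≈ 503.153

The integral term ∫_10^47 x·e^(−x/41) dx = 491.820.
Boundary: ½(f(10) + f(47)) = ½(7.83564 + 14.9365) = 11.3861.
So far: 503.206.
k=1: B_{2}/(2)! × [f^{(1)}(47) − f^{(1)}(10)] = 1/12 × (-0.0465069 − 0.592451) = -0.0532465.
After k=1: 503.153.
k=2: B_{4}/(4)! × [f^{(3)}(47) − f^{(3)}(10)] = −1/720 × (0.000350439 − 0.00128470) = 1.29758e-06.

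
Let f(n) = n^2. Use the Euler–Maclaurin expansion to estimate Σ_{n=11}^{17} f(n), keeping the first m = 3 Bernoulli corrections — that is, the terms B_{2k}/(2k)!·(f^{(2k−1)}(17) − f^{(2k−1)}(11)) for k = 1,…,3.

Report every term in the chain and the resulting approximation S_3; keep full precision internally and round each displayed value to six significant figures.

The integral term ∫_11^17 x^2 dx = 1194.00.
½[f(11) + f(17)] = ½[121.000 + 289.000] = 205.000.
Integral + boundary = 1399.00.
Correction k=1: B_{2}/2! · (f^{(1)}(17) − f^{(1)}(11)) = 1/12 · (34.0000 − 22.0000) = 1.00000.
After k=1: 1400.00.
Correction k=2: B_{4}/4! · (f^{(3)}(17) − f^{(3)}(11)) = −1/720 · (0.00000 − 0.00000) = 0.00000.
After k=2: 1400.00.
Correction k=3: B_{6}/6! · (f^{(5)}(17) − f^{(5)}(11)) = 1/30240 · (0.00000 − 0.00000) = 0.00000.

S_3 ≈ 1400.00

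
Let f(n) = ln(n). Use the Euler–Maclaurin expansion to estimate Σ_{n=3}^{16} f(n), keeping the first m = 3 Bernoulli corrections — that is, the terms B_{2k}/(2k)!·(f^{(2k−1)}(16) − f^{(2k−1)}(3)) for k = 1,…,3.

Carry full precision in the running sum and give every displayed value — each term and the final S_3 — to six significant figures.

S_3 ≈ 29.9787

Integral: ∫_3^16 ln(x) dx = 28.0656.
Boundary: ½(f(3) + f(16)) = ½(1.09861 + 2.77259) = 1.93560.
So far: 30.0012.
k=1: B_{2}/(2)! × [f^{(1)}(16) − f^{(1)}(3)] = 1/12 × (0.0625000 − 0.333333) = -0.0225694.
Running total after k=1: 29.9786.
k=2: B_{4}/(4)! × [f^{(3)}(16) − f^{(3)}(3)] = −1/720 × (0.000488281 − 0.0740741) = 0.000102202.
Running total after k=2: 29.9787.
k=3: B_{6}/(6)! × [f^{(5)}(16) − f^{(5)}(3)] = 1/30240 × (2.28882e-05 − 0.0987654) = -3.26530e-06.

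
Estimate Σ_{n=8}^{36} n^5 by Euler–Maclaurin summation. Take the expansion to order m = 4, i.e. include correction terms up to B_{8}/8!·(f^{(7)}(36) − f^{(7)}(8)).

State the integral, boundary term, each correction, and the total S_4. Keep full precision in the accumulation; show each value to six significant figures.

S_4 ≈ 3.93701e+08

The integral term ∫_8^36 x^5 dx = 3.62753e+08.
Endpoint term: (f(8) + f(36))/2 = (32768.0 + 6.04662e+07)/2 = 3.02495e+07.
So far: 3.93003e+08.
Correction k=1: B_{2}/2! · (f^{(1)}(36) − f^{(1)}(8)) = 1/12 · (8.39808e+06 − 20480.0) = 698133.
Partial sum through k=1: 3.93701e+08.
Correction k=2: B_{4}/4! · (f^{(3)}(36) − f^{(3)}(8)) = −1/720 · (77760.0 − 3840.00) = -102.667.
Partial sum through k=2: 3.93701e+08.
Correction k=3: B_{6}/6! · (f^{(5)}(36) − f^{(5)}(8)) = 1/30240 · (120.000 − 120.000) = 0.00000.
Partial sum through k=3: 3.93701e+08.
Correction k=4: B_{8}/8! · (f^{(7)}(36) − f^{(7)}(8)) = −1/1209600 · (0.00000 − 0.00000) = 0.00000.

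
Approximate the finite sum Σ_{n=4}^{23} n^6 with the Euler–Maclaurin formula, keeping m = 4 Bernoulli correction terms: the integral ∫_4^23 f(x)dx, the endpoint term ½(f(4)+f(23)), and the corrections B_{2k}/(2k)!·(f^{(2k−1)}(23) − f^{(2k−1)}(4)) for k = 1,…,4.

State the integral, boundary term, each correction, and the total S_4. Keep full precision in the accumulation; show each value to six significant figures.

The integral term ∫_4^23 x^6 dx = 4.86401e+08.
Endpoint term: (f(4) + f(23))/2 = (4096.00 + 1.48036e+08)/2 = 7.40200e+07.
So far: 5.60421e+08.
Correction k=1: B_{2}/2! · (f^{(1)}(23) − f^{(1)}(4)) = 1/12 · (3.86181e+07 − 6144.00) = 3.21766e+06.
After k=1: 5.63639e+08.
Correction k=2: B_{4}/4! · (f^{(3)}(23) − f^{(3)}(4)) = −1/720 · (1.46004e+06 − 7680.00) = -2017.17.
After k=2: 5.63637e+08.
Correction k=3: B_{6}/6! · (f^{(5)}(23) − f^{(5)}(4)) = 1/30240 · (16560.0 − 2880.00) = 0.452381.
After k=3: 5.63637e+08.
Correction k=4: B_{8}/8! · (f^{(7)}(23) − f^{(7)}(4)) = −1/1209600 · (0.00000 − 0.00000) = 0.00000.

S_4 ≈ 5.63637e+08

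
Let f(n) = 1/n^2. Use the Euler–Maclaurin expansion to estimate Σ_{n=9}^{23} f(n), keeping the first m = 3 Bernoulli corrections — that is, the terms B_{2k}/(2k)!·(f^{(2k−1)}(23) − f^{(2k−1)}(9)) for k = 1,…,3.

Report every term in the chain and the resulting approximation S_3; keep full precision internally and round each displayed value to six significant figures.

∫_9^23 1/x^2 dx evaluates to 0.0676329.
Boundary: ½(f(9) + f(23)) = ½(0.0123457 + 0.00189036) = 0.00711802.
So far: 0.0747509.
Order-1 term: 1/12 · (-0.000164379 − (-0.00274348)) = 0.000214925.
After k=1: 0.0749658.
Order-2 term: −1/720 · (-3.72883e-06 − (-0.000406442)) = -5.59324e-07.
After k=2: 0.0749652.
Order-3 term: 1/30240 · (-2.11465e-07 − (-0.000150534)) = 4.97099e-09.

S_3 ≈ 0.0749652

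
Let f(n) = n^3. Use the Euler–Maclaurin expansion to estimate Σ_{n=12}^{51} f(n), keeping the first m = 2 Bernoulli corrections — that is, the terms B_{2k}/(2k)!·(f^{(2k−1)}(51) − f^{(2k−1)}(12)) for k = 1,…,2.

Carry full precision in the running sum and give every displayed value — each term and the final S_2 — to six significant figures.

S_2 ≈ 1.75392e+06

∫_12^51 x^3 dx evaluates to 1.68612e+06.
½[f(12) + f(51)] = ½[1728.00 + 132651] = 67189.5.
Integral + boundary = 1.75331e+06.
Order-1 term: 1/12 · (7803.00 − 432.000) = 614.250.
Running total after k=1: 1.75392e+06.
Order-2 term: −1/720 · (6.00000 − 6.00000) = 0.00000.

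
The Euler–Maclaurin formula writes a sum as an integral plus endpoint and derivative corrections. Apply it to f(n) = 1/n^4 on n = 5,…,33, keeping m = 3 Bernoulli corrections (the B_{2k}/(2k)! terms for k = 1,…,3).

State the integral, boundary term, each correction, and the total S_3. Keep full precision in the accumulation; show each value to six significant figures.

Integral: ∫_5^33 1/x^4 dx = 0.00265739.
Boundary: ½(f(5) + f(33)) = ½(0.00160000 + 8.43226e-07) = 0.000800422.
Running total after boundary: 0.00345781.
Correction k=1: B_{2}/2! · (f^{(1)}(33) − f^{(1)}(5)) = 1/12 · (-1.02209e-07 − (-0.00128000)) = 0.000106658.
Partial sum through k=1: 0.00356447.
Correction k=2: B_{4}/4! · (f^{(3)}(33) − f^{(3)}(5)) = −1/720 · (-2.81568e-09 − (-0.00153600)) = -2.13333e-06.
Partial sum through k=2: 0.00356234.
Correction k=3: B_{6}/6! · (f^{(5)}(33) − f^{(5)}(5)) = 1/30240 · (-1.44792e-10 − (-0.00344064)) = 1.13778e-07.

S_3 ≈ 0.00356245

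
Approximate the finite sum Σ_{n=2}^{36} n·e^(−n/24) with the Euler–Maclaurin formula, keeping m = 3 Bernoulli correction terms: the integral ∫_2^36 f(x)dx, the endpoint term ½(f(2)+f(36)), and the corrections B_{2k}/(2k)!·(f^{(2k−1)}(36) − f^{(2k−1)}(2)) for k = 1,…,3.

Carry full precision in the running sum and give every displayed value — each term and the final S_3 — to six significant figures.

S_3 ≈ 257.657

The integral term ∫_2^36 x·e^(−x/24) dx = 252.800.
Boundary: ½(f(2) + f(36)) = ½(1.84009 + 8.03269) = 4.93639.
So far: 257.737.
Correction k=1: B_{2}/2! · (f^{(1)}(36) − f^{(1)}(2)) = 1/12 · (-0.111565 − 0.843374) = -0.0795783.
Partial sum through k=1: 257.657.
Correction k=2: B_{4}/4! · (f^{(3)}(36) − f^{(3)}(2)) = −1/720 · (0.000581068 − 0.00465879) = 5.66350e-06.
Partial sum through k=2: 257.657.
Correction k=3: B_{6}/6! · (f^{(5)}(36) − f^{(5)}(2)) = 1/30240 · (2.35386e-06 − 1.36344e-05) = -3.73032e-10.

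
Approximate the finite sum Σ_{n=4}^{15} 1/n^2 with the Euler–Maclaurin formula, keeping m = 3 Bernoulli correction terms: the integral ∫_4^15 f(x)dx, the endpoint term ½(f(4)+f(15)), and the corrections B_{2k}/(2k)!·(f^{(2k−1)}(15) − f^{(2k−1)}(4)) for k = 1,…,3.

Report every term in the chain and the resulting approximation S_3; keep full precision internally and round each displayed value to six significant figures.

The integral term ∫_4^15 1/x^2 dx = 0.183333.
Boundary: ½(f(4) + f(15)) = ½(0.0625000 + 0.00444444) = 0.0334722.
Running total after boundary: 0.216806.
Correction k=1: B_{2}/2! · (f^{(1)}(15) − f^{(1)}(4)) = 1/12 · (-0.000592593 − (-0.0312500)) = 0.00255478.
Running total after k=1: 0.219360.
Correction k=2: B_{4}/4! · (f^{(3)}(15) − f^{(3)}(4)) = −1/720 · (-3.16049e-05 − (-0.0234375)) = -3.25082e-05.
Running total after k=2: 0.219328.
Correction k=3: B_{6}/6! · (f^{(5)}(15) − f^{(5)}(4)) = 1/30240 · (-4.21399e-06 − (-0.0439453)) = 1.45308e-06.

S_3 ≈ 0.219329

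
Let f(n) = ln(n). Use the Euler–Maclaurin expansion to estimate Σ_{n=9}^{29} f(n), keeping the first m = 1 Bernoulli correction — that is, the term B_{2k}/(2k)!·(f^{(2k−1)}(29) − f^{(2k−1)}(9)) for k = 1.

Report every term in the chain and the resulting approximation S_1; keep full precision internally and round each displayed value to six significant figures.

Integral: ∫_9^29 ln(x) dx = 57.8766.
Endpoint term: (f(9) + f(29))/2 = (2.19722 + 3.36730)/2 = 2.78226.
Integral + boundary = 60.6588.
Correction k=1: B_{2}/2! · (f^{(1)}(29) − f^{(1)}(9)) = 1/12 · (0.0344828 − 0.111111) = -0.00638570.

S_1 ≈ 60.6524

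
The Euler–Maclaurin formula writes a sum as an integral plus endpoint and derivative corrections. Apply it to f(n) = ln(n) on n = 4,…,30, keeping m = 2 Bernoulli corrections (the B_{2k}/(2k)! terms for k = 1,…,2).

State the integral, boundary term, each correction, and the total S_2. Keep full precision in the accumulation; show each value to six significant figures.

∫_4^30 ln(x) dx evaluates to 70.4907.
Endpoint term: (f(4) + f(30))/2 = (1.38629 + 3.40120)/2 = 2.39375.
Running total after boundary: 72.8845.
Order-1 term: 1/12 · (0.0333333 − 0.250000) = -0.0180556.
Running total after k=1: 72.8664.
Order-2 term: −1/720 · (7.40741e-05 − 0.0312500) = 4.32999e-05.

S_2 ≈ 72.8665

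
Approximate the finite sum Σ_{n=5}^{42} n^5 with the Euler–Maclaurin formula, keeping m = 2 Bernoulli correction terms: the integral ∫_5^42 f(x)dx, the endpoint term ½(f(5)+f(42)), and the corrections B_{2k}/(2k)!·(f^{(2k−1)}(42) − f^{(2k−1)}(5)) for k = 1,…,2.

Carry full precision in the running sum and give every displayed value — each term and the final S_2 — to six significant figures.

∫_5^42 x^5 dx evaluates to 9.14836e+08.
Boundary: ½(f(5) + f(42)) = ½(3125.00 + 1.30691e+08) = 6.53472e+07.
So far: 9.80183e+08.
Correction k=1: B_{2}/2! · (f^{(1)}(42) − f^{(1)}(5)) = 1/12 · (1.55585e+07 − 3125.00) = 1.29628e+06.
Running total after k=1: 9.81479e+08.
Correction k=2: B_{4}/4! · (f^{(3)}(42) − f^{(3)}(5)) = −1/720 · (105840 − 1500.00) = -144.917.

S_2 ≈ 9.81479e+08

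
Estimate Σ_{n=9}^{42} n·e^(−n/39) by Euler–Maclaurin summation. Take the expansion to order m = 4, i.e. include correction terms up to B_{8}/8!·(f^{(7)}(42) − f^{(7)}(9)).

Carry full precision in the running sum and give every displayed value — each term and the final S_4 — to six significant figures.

∫_9^42 x·e^(−x/39) dx evaluates to 410.135.
Boundary: ½(f(9) + f(42)) = ½(7.14530 + 14.3070) = 10.7261.
Running total after boundary: 420.861.
k=1: B_{2}/(2)! × [f^{(1)}(42) − f^{(1)}(9)] = 1/12 × (-0.0262032 − 0.610710) = -0.0530761.
Partial sum through k=1: 420.808.
k=2: B_{4}/(4)! × [f^{(3)}(42) − f^{(3)}(9)] = −1/720 × (0.000430691 − 0.00144547) = 1.40941e-06.
Partial sum through k=2: 420.808.
k=3: B_{6}/(6)! × [f^{(5)}(42) − f^{(5)}(9)] = 1/30240 × (5.77652e-07 − 1.63670e-06) = -3.50213e-11.
Partial sum through k=3: 420.808.
k=4: B_{8}/(8)! × [f^{(7)}(42) − f^{(7)}(9)] = −1/1209600 × (5.73400e-10 − 1.52732e-09) = 7.88624e-16.

S_4 ≈ 420.808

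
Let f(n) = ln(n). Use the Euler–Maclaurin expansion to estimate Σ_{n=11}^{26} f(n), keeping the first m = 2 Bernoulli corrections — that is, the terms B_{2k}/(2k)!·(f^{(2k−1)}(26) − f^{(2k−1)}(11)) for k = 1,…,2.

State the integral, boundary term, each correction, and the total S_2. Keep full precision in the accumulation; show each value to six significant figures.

∫_11^26 ln(x) dx evaluates to 43.3337.
½[f(11) + f(26)] = ½[2.39790 + 3.25810] = 2.82800.
Running total after boundary: 46.1617.
k=1: B_{2}/(2)! × [f^{(1)}(26) − f^{(1)}(11)] = 1/12 × (0.0384615 − 0.0909091) = -0.00437063.
After k=1: 46.1573.
k=2: B_{4}/(4)! × [f^{(3)}(26) − f^{(3)}(11)] = −1/720 × (0.000113792 − 0.00150263) = 1.92894e-06.

S_2 ≈ 46.1573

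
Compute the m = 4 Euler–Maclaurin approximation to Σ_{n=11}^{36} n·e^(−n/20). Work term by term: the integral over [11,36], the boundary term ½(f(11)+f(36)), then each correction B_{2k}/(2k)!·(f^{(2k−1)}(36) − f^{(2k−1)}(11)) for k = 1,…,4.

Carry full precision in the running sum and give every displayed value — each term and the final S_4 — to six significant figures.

Integral: ∫_11^36 x·e^(−x/20) dx = 172.574.
½[f(11) + f(36)] = ½[6.34645 + 5.95076] = 6.14860.
So far: 178.723.
Order-1 term: 1/12 · (-0.132239 − 0.259627) = -0.0326555.
After k=1: 178.690.
Order-2 term: −1/720 · (0.000495897 − 0.00353382) = 4.21933e-06.
After k=2: 178.690.
Order-3 term: 1/30240 · (3.30598e-06 − 1.60464e-05) = -4.21311e-10.
After k=3: 178.690.
Order-4 term: −1/1209600 · (1.34305e-08 − 5.81457e-08) = 3.69669e-14.

S_4 ≈ 178.690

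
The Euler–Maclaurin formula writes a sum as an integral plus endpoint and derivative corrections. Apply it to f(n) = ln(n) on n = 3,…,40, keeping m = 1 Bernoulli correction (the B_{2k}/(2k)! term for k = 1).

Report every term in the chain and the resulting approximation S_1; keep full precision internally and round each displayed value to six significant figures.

The integral term ∫_3^40 ln(x) dx = 107.259.
Boundary: ½(f(3) + f(40)) = ½(1.09861 + 3.68888) = 2.39375.
Integral + boundary = 109.653.
Correction k=1: B_{2}/2! · (f^{(1)}(40) − f^{(1)}(3)) = 1/12 · (0.0250000 − 0.333333) = -0.0256944.

S_1 ≈ 109.627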